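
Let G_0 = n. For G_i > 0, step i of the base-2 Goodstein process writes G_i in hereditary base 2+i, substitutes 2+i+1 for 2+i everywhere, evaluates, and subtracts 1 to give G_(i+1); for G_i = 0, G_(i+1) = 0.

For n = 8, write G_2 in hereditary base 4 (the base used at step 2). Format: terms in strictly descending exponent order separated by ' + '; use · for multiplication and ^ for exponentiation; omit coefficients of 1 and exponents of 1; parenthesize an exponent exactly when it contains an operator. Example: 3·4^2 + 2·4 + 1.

2·4^4 + 2·4^2 + 2·4 + 1

[0] 8 ≡ 2^(2 + 1) (base 2). Lift 3: 81. −1: 80.
[1] 80 ≡ 2·3^3 + 2·3^2 + 2·3 + 2 (base 3). Lift 4: 554. −1: 553.
[2] 553 ≡ 2·4^4 + 2·4^2 + 2·4 + 1 (base 4). Lift 5: 6311. −1: 6310.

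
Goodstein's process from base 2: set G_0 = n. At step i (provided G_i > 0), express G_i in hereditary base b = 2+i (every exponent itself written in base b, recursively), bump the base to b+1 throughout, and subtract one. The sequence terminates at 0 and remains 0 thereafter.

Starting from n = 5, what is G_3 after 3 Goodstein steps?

467

base 2: 5 = 2^2 + 1; at 3: 3^3 + 1 = 28; next = 27
base 3: 27 = 3^3; at 4: 4^4 = 256; next = 255
base 4: 255 = 3·4^3 + 3·4^2 + 3·4 + 3; at 5: 3·5^3 + 3·5^2 + 3·5 + 3 = 468; next = 467
base 5: 467 = 3·5^3 + 3·5^2 + 3·5 + 2; at 6: 3·6^3 + 3·6^2 + 3·6 + 2 = 776; next = 775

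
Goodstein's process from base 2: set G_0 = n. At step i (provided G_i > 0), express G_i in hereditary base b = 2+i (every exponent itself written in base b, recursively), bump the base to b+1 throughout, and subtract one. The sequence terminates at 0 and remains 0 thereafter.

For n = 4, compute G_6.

139

G_0=4  [base 2] 2^2  →[2↦3]→  3^3 = 27  −1 ⇒ G_1=26
G_1=26  [base 3] 2·3^2 + 2·3 + 2  →[3↦4]→  2·4^2 + 2·4 + 2 = 42  −1 ⇒ G_2=41
G_2=41  [base 4] 2·4^2 + 2·4 + 1  →[4↦5]→  2·5^2 + 2·5 + 1 = 61  −1 ⇒ G_3=60
G_3=60  [base 5] 2·5^2 + 2·5  →[5↦6]→  2·6^2 + 2·6 = 84  −1 ⇒ G_4=83
G_4=83  [base 6] 2·6^2 + 6 + 5  →[6↦7]→  2·7^2 + 7 + 5 = 110  −1 ⇒ G_5=109
G_5=109  [base 7] 2·7^2 + 7 + 4  →[7↦8]→  2·8^2 + 8 + 4 = 140  −1 ⇒ G_6=139
G_6=139  [base 8] 2·8^2 + 8 + 3  →[8↦9]→  2·9^2 + 9 + 3 = 174  −1 ⇒ G_7=173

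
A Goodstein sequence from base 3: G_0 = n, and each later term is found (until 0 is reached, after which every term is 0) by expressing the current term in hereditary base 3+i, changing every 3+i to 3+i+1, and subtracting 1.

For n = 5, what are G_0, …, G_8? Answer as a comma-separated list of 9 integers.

5, 5, 5, 5, 4, 3, 2, 1, 0

G_0 = 5. HB_3(5) = 3 + 2. Bump = 6. G_1 = 5.
G_1 = 5. HB_4(5) = 4 + 1. Bump = 6. G_2 = 5.
G_2 = 5. HB_5(5) = 5. Bump = 6. G_3 = 5.
G_3 = 5. HB_6(5) = 5. Bump = 5. G_4 = 4.
G_4 = 4. HB_7(4) = 4. Bump = 4. G_5 = 3.
G_5 = 3. HB_8(3) = 3. Bump = 3. G_6 = 2.
G_6 = 2. HB_9(2) = 2. Bump = 2. G_7 = 1.
G_7 = 1. HB_10(1) = 1. Bump = 1. G_8 = 0.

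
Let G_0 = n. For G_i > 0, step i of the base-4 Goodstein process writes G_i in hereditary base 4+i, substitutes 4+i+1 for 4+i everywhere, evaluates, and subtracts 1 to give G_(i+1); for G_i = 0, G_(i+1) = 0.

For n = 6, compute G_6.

3

step 0: 6 = 4 + 2; sub 5 for 4: 5 + 2; = 7; G_1 = 7−1 = 6
step 1: 6 = 5 + 1; sub 6 for 5: 6 + 1; = 7; G_2 = 7−1 = 6
step 2: 6 = 6; sub 7 for 6: 7; = 7; G_3 = 7−1 = 6
step 3: 6 = 6; sub 8 for 7: 6; = 6; G_4 = 6−1 = 5
step 4: 5 = 5; sub 9 for 8: 5; = 5; G_5 = 5−1 = 4
step 5: 4 = 4; sub 10 for 9: 4; = 4; G_6 = 4−1 = 3
step 6: 3 = 3; sub 11 for 10: 3; = 3; G_7 = 3−1 = 2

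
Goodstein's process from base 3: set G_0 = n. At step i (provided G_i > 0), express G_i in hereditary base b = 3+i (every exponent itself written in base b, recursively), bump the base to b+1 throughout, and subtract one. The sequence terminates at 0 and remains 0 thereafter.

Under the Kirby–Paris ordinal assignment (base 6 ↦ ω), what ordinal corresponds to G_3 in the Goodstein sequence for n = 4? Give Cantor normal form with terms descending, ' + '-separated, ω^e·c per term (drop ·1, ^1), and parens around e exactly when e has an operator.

[0] 4 ≡ 3 + 1 (base 3). Lift 4: 5. −1: 4.
[1] 4 ≡ 4 (base 4). Lift 5: 5. −1: 4.
[2] 4 ≡ 4 (base 5). Lift 6: 4. −1: 3.
[3] 3 ≡ 3 (base 6). Lift 7: 3. −1: 2.

3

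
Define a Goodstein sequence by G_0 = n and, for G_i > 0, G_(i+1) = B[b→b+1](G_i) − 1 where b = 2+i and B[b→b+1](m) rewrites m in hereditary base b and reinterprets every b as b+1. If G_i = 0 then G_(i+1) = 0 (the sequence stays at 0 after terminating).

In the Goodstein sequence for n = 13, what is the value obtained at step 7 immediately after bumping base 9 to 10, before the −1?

100000003326

[0] 13 ≡ 2^(2 + 1) + 2^2 + 1 (base 2). Lift 3: 109. −1: 108.
[1] 108 ≡ 3^(3 + 1) + 3^3 (base 3). Lift 4: 1280. −1: 1279.
[2] 1279 ≡ 4^(4 + 1) + 3·4^3 + 3·4^2 + 3·4 + 3 (base 4). Lift 5: 16093. −1: 16092.
[3] 16092 ≡ 5^(5 + 1) + 3·5^3 + 3·5^2 + 3·5 + 2 (base 5). Lift 6: 280712. −1: 280711.
[4] 280711 ≡ 6^(6 + 1) + 3·6^3 + 3·6^2 + 3·6 + 1 (base 6). Lift 7: 5765999. −1: 5765998.
[5] 5765998 ≡ 7^(7 + 1) + 3·7^3 + 3·7^2 + 3·7 (base 7). Lift 8: 134219480. −1: 134219479.
[6] 134219479 ≡ 8^(8 + 1) + 3·8^3 + 3·8^2 + 2·8 + 7 (base 8). Lift 9: 3486786856. −1: 3486786855.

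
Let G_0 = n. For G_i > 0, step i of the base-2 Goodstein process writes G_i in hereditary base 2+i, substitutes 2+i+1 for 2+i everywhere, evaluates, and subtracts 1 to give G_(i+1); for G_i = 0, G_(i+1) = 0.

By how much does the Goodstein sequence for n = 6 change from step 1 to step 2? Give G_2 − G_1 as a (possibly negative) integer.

228

i=0: 6 = 2^2 + 2 (b=2); 2→3: 3^3 + 3 = 30; 30−1 = 29
i=1: 29 = 3^3 + 2 (b=3); 3→4: 4^4 + 2 = 258; 258−1 = 257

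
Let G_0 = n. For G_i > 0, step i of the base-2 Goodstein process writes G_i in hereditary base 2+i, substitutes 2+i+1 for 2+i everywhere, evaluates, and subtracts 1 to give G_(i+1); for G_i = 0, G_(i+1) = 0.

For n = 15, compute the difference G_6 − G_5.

144406599

step 0: 15 = 2^(2 + 1) + 2^2 + 2 + 1; sub 3 for 2: 3^(3 + 1) + 3^3 + 3 + 1; = 112; G_1 = 112−1 = 111
step 1: 111 = 3^(3 + 1) + 3^3 + 3; sub 4 for 3: 4^(4 + 1) + 4^4 + 4; = 1284; G_2 = 1284−1 = 1283
step 2: 1283 = 4^(4 + 1) + 4^4 + 3; sub 5 for 4: 5^(5 + 1) + 5^5 + 3; = 18753; G_3 = 18753−1 = 18752
step 3: 18752 = 5^(5 + 1) + 5^5 + 2; sub 6 for 5: 6^(6 + 1) + 6^6 + 2; = 326594; G_4 = 326594−1 = 326593
step 4: 326593 = 6^(6 + 1) + 6^6 + 1; sub 7 for 6: 7^(7 + 1) + 7^7 + 1; = 6588345; G_5 = 6588345−1 = 6588344
step 5: 6588344 = 7^(7 + 1) + 7^7; sub 8 for 7: 8^(8 + 1) + 8^8; = 150994944; G_6 = 150994944−1 = 150994943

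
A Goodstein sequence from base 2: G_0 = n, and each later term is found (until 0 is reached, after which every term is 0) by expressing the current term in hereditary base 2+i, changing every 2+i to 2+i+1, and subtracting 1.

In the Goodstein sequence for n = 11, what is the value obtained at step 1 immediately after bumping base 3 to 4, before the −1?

1028

i=0: 11 = 2^(2 + 1) + 2 + 1 (b=2); 2→3: 3^(3 + 1) + 3 + 1 = 85; 85−1 = 84
i=1: 84 = 3^(3 + 1) + 3 (b=3); 3→4: 4^(4 + 1) + 4 = 1028; 1028−1 = 1027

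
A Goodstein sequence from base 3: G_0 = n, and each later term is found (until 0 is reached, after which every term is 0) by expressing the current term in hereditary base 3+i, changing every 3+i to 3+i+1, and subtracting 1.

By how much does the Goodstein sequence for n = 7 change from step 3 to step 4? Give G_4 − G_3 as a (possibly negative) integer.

i=0: 7 = 2·3 + 1 (b=3); 3→4: 2·4 + 1 = 9; 9−1 = 8
i=1: 8 = 2·4 (b=4); 4→5: 2·5 = 10; 10−1 = 9
i=2: 9 = 5 + 4 (b=5); 5→6: 6 + 4 = 10; 10−1 = 9
i=3: 9 = 6 + 3 (b=6); 6→7: 7 + 3 = 10; 10−1 = 9

0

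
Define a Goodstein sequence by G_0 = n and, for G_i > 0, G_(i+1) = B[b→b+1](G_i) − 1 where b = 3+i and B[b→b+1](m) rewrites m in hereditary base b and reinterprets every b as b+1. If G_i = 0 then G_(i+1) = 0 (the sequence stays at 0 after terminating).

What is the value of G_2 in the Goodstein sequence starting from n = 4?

G_0=4  [base 3] 3 + 1  →[3↦4]→  4 + 1 = 5  −1 ⇒ G_1=4
G_1=4  [base 4] 4  →[4↦5]→  5 = 5  −1 ⇒ G_2=4
G_2=4  [base 5] 4  →[5↦6]→  4 = 4  −1 ⇒ G_3=3

4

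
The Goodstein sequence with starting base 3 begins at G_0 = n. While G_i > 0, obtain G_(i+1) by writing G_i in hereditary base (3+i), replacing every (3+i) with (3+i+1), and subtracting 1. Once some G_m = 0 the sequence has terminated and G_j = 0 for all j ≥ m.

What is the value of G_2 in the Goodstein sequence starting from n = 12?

27

i=0: 12 = 3^2 + 3 (b=3); 3→4: 4^2 + 4 = 20; 20−1 = 19
i=1: 19 = 4^2 + 3 (b=4); 4→5: 5^2 + 3 = 28; 28−1 = 27
i=2: 27 = 5^2 + 2 (b=5); 5→6: 6^2 + 2 = 38; 38−1 = 37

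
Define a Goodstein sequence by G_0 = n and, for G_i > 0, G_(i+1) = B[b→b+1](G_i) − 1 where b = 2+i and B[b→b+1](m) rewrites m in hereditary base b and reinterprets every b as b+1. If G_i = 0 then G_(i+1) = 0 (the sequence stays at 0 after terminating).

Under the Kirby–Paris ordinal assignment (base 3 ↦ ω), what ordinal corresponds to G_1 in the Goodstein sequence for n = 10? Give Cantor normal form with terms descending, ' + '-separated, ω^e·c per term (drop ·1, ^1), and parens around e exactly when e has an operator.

ω^(ω + 1) + 2

G_0=10  [base 2] 2^(2 + 1) + 2  →[2↦3]→  3^(3 + 1) + 3 = 84  −1 ⇒ G_1=83
G_1=83  [base 3] 3^(3 + 1) + 2  →[3↦4]→  4^(4 + 1) + 2 = 1026  −1 ⇒ G_2=1025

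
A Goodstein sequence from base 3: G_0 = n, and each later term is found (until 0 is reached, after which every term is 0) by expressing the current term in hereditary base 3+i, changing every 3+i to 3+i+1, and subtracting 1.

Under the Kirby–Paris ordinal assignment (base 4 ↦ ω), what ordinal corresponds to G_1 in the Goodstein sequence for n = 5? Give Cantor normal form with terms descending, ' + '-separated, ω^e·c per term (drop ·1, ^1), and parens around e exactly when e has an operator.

[0] 5 ≡ 3 + 2 (base 3). Lift 4: 6. −1: 5.
[1] 5 ≡ 4 + 1 (base 4). Lift 5: 6. −1: 5.

ω + 1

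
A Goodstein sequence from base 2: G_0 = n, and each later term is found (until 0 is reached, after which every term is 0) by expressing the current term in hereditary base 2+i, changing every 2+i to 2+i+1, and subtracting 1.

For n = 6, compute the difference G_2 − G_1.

[0] 6 ≡ 2^2 + 2 (base 2). Lift 3: 30. −1: 29.
[1] 29 ≡ 3^3 + 2 (base 3). Lift 4: 258. −1: 257.

228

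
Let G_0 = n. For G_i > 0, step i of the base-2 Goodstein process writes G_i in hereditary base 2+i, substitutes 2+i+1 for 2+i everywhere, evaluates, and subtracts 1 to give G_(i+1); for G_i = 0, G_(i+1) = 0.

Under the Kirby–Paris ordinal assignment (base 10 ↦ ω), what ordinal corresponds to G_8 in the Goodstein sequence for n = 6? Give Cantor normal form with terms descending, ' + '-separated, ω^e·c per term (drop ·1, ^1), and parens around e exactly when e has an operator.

ω^5·5 + ω^4·5 + ω^3·5 + ω^2·5 + ω·5 + 1

base 2: 6 = 2^2 + 2; at 3: 3^3 + 3 = 30; next = 29
base 3: 29 = 3^3 + 2; at 4: 4^4 + 2 = 258; next = 257
base 4: 257 = 4^4 + 1; at 5: 5^5 + 1 = 3126; next = 3125
base 5: 3125 = 5^5; at 6: 6^6 = 46656; next = 46655
base 6: 46655 = 5·6^5 + 5·6^4 + 5·6^3 + 5·6^2 + 5·6 + 5; at 7: 5·7^5 + 5·7^4 + 5·7^3 + 5·7^2 + 5·7 + 5 = 98040; next = 98039
base 7: 98039 = 5·7^5 + 5·7^4 + 5·7^3 + 5·7^2 + 5·7 + 4; at 8: 5·8^5 + 5·8^4 + 5·8^3 + 5·8^2 + 5·8 + 4 = 187244; next = 187243
base 8: 187243 = 5·8^5 + 5·8^4 + 5·8^3 + 5·8^2 + 5·8 + 3; at 9: 5·9^5 + 5·9^4 + 5·9^3 + 5·9^2 + 5·9 + 3 = 332148; next = 332147
base 9: 332147 = 5·9^5 + 5·9^4 + 5·9^3 + 5·9^2 + 5·9 + 2; at 10: 5·10^5 + 5·10^4 + 5·10^3 + 5·10^2 + 5·10 + 2 = 555552; next = 555551
base 10: 555551 = 5·10^5 + 5·10^4 + 5·10^3 + 5·10^2 + 5·10 + 1; at 11: 5·11^5 + 5·11^4 + 5·11^3 + 5·11^2 + 5·11 + 1 = 885776; next = 885775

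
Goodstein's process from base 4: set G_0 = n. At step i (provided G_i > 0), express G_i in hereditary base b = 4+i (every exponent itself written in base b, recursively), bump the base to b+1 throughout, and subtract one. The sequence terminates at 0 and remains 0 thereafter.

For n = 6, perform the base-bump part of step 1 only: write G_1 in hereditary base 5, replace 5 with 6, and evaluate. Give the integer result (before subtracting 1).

7

G_0 = 6. HB_4(6) = 4 + 2. Bump = 7. G_1 = 6.
G_1 = 6. HB_5(6) = 5 + 1. Bump = 7. G_2 = 6.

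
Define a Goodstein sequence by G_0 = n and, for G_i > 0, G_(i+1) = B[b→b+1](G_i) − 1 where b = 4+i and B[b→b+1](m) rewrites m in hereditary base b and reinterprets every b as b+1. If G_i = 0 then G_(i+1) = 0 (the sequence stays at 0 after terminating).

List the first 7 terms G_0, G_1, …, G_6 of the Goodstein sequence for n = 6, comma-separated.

[0] 6 ≡ 4 + 2 (base 4). Lift 5: 7. −1: 6.
[1] 6 ≡ 5 + 1 (base 5). Lift 6: 7. −1: 6.
[2] 6 ≡ 6 (base 6). Lift 7: 7. −1: 6.
[3] 6 ≡ 6 (base 7). Lift 8: 6. −1: 5.
[4] 5 ≡ 5 (base 8). Lift 9: 5. −1: 4.
[5] 4 ≡ 4 (base 9). Lift 10: 4. −1: 3.

6, 6, 6, 6, 5, 4, 3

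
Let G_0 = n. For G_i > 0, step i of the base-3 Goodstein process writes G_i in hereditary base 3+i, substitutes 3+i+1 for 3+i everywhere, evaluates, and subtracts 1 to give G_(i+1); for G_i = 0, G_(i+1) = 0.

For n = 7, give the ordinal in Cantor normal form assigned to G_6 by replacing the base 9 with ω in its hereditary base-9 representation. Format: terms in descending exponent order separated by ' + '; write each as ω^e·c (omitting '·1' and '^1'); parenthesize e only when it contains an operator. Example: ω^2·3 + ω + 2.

G_0 = 7. HB_3(7) = 2·3 + 1. Bump = 9. G_1 = 8.
G_1 = 8. HB_4(8) = 2·4. Bump = 10. G_2 = 9.
G_2 = 9. HB_5(9) = 5 + 4. Bump = 10. G_3 = 9.
G_3 = 9. HB_6(9) = 6 + 3. Bump = 10. G_4 = 9.
G_4 = 9. HB_7(9) = 7 + 2. Bump = 10. G_5 = 9.
G_5 = 9. HB_8(9) = 8 + 1. Bump = 10. G_6 = 9.

ω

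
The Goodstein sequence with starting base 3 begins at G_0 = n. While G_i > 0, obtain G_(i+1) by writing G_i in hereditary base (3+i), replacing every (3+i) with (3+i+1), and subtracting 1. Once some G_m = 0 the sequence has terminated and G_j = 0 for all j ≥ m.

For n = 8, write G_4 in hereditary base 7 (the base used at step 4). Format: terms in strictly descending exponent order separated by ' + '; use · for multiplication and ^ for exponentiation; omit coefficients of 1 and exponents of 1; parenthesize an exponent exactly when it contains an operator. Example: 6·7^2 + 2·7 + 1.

7 + 4

8 —HB3→ 2·3 + 2 —bump→ 2·4 + 2 = 10 —(−1)→ 9
9 —HB4→ 2·4 + 1 —bump→ 2·5 + 1 = 11 —(−1)→ 10
10 —HB5→ 2·5 —bump→ 2·6 = 12 —(−1)→ 11
11 —HB6→ 6 + 5 —bump→ 7 + 5 = 12 —(−1)→ 11
11 —HB7→ 7 + 4 —bump→ 8 + 4 = 12 —(−1)→ 11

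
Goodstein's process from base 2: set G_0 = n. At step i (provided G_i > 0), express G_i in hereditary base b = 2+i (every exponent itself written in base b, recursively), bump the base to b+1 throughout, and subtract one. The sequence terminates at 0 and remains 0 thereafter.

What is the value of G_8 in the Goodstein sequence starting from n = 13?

100000003325

13 —HB2→ 2^(2 + 1) + 2^2 + 1 —bump→ 3^(3 + 1) + 3^3 + 1 = 109 —(−1)→ 108
108 —HB3→ 3^(3 + 1) + 3^3 —bump→ 4^(4 + 1) + 4^4 = 1280 —(−1)→ 1279
1279 —HB4→ 4^(4 + 1) + 3·4^3 + 3·4^2 + 3·4 + 3 —bump→ 5^(5 + 1) + 3·5^3 + 3·5^2 + 3·5 + 3 = 16093 —(−1)→ 16092
16092 —HB5→ 5^(5 + 1) + 3·5^3 + 3·5^2 + 3·5 + 2 —bump→ 6^(6 + 1) + 3·6^3 + 3·6^2 + 3·6 + 2 = 280712 —(−1)→ 280711
280711 —HB6→ 6^(6 + 1) + 3·6^3 + 3·6^2 + 3·6 + 1 —bump→ 7^(7 + 1) + 3·7^3 + 3·7^2 + 3·7 + 1 = 5765999 —(−1)→ 5765998
5765998 —HB7→ 7^(7 + 1) + 3·7^3 + 3·7^2 + 3·7 —bump→ 8^(8 + 1) + 3·8^3 + 3·8^2 + 3·8 = 134219480 —(−1)→ 134219479
134219479 —HB8→ 8^(8 + 1) + 3·8^3 + 3·8^2 + 2·8 + 7 —bump→ 9^(9 + 1) + 3·9^3 + 3·9^2 + 2·9 + 7 = 3486786856 —(−1)→ 3486786855
3486786855 —HB9→ 9^(9 + 1) + 3·9^3 + 3·9^2 + 2·9 + 6 —bump→ 10^(10 + 1) + 3·10^3 + 3·10^2 + 2·10 + 6 = 100000003326 —(−1)→ 100000003325
100000003325 —HB10→ 10^(10 + 1) + 3·10^3 + 3·10^2 + 2·10 + 5 —bump→ 11^(11 + 1) + 3·11^3 + 3·11^2 + 2·11 + 5 = 3138428381104 —(−1)→ 3138428381103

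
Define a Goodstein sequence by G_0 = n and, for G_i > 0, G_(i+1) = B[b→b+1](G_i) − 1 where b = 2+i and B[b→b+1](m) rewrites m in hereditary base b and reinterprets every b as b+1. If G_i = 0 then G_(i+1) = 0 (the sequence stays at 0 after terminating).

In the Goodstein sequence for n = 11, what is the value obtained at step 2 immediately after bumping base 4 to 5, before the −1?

11 —HB2→ 2^(2 + 1) + 2 + 1 —bump→ 3^(3 + 1) + 3 + 1 = 85 —(−1)→ 84
84 —HB3→ 3^(3 + 1) + 3 —bump→ 4^(4 + 1) + 4 = 1028 —(−1)→ 1027
1027 —HB4→ 4^(4 + 1) + 3 —bump→ 5^(5 + 1) + 3 = 15628 —(−1)→ 15627

15628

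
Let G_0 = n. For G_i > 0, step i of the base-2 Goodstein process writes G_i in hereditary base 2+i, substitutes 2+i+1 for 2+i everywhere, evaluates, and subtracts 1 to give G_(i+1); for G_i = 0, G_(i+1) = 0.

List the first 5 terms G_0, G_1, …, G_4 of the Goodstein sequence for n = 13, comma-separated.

13, 108, 1279, 16092, 280711

G_0 = 13. HB_2(13) = 2^(2 + 1) + 2^2 + 1. Bump = 109. G_1 = 108.
G_1 = 108. HB_3(108) = 3^(3 + 1) + 3^3. Bump = 1280. G_2 = 1279.
G_2 = 1279. HB_4(1279) = 4^(4 + 1) + 3·4^3 + 3·4^2 + 3·4 + 3. Bump = 16093. G_3 = 16092.
G_3 = 16092. HB_5(16092) = 5^(5 + 1) + 3·5^3 + 3·5^2 + 3·5 + 2. Bump = 280712. G_4 = 280711.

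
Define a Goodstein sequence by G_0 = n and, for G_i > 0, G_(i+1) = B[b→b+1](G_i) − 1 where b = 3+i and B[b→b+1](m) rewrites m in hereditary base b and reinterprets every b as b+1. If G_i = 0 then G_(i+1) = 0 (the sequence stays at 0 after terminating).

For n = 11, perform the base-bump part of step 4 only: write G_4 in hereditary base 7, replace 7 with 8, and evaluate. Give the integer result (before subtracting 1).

step 0: 11 = 3^2 + 2; sub 4 for 3: 4^2 + 2; = 18; G_1 = 18−1 = 17
step 1: 17 = 4^2 + 1; sub 5 for 4: 5^2 + 1; = 26; G_2 = 26−1 = 25
step 2: 25 = 5^2; sub 6 for 5: 6^2; = 36; G_3 = 36−1 = 35
step 3: 35 = 5·6 + 5; sub 7 for 6: 5·7 + 5; = 40; G_4 = 40−1 = 39
step 4: 39 = 5·7 + 4; sub 8 for 7: 5·8 + 4; = 44; G_5 = 44−1 = 43

44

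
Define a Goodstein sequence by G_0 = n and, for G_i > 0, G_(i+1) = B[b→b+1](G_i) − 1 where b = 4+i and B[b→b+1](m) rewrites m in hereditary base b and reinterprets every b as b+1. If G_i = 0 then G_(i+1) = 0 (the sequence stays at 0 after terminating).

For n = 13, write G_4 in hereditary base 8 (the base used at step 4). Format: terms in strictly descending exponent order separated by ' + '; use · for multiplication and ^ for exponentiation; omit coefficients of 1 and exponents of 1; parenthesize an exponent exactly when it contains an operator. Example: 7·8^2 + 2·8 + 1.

2·8 + 3

i=0: 13 = 3·4 + 1 (b=4); 4→5: 3·5 + 1 = 16; 16−1 = 15
i=1: 15 = 3·5 (b=5); 5→6: 3·6 = 18; 18−1 = 17
i=2: 17 = 2·6 + 5 (b=6); 6→7: 2·7 + 5 = 19; 19−1 = 18
i=3: 18 = 2·7 + 4 (b=7); 7→8: 2·8 + 4 = 20; 20−1 = 19
i=4: 19 = 2·8 + 3 (b=8); 8→9: 2·9 + 3 = 21; 21−1 = 20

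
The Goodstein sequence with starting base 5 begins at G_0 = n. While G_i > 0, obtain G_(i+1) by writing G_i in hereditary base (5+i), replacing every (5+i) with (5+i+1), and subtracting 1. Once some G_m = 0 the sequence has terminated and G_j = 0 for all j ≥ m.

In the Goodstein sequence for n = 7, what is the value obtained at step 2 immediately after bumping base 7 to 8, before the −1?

8

i=0: 7 = 5 + 2 (b=5); 5→6: 6 + 2 = 8; 8−1 = 7
i=1: 7 = 6 + 1 (b=6); 6→7: 7 + 1 = 8; 8−1 = 7
i=2: 7 = 7 (b=7); 7→8: 8 = 8; 8−1 = 7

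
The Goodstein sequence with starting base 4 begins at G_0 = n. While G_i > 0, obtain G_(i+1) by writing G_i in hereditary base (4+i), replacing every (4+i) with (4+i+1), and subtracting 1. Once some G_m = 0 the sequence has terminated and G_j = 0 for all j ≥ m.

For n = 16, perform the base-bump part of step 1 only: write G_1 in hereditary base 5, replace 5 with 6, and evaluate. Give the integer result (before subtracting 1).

base 4: 16 = 4^2; at 5: 5^2 = 25; next = 24
base 5: 24 = 4·5 + 4; at 6: 4·6 + 4 = 28; next = 27

28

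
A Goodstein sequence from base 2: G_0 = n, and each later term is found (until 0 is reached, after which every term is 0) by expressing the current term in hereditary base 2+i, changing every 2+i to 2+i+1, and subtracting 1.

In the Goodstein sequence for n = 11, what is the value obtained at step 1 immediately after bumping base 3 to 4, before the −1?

[0] 11 ≡ 2^(2 + 1) + 2 + 1 (base 2). Lift 3: 85. −1: 84.
[1] 84 ≡ 3^(3 + 1) + 3 (base 3). Lift 4: 1028. −1: 1027.

1028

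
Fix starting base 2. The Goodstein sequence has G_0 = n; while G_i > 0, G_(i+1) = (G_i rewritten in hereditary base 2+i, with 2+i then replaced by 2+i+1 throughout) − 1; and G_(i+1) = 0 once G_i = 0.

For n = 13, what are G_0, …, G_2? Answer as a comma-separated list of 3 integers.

13, 108, 1279

base 2: 13 = 2^(2 + 1) + 2^2 + 1; at 3: 3^(3 + 1) + 3^3 + 1 = 109; next = 108
base 3: 108 = 3^(3 + 1) + 3^3; at 4: 4^(4 + 1) + 4^4 = 1280; next = 1279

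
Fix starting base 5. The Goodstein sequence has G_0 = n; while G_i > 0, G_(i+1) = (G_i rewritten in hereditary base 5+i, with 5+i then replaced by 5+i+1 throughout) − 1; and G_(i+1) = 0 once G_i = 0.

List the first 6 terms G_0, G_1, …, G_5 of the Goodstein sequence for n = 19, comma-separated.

19, 21, 23, 25, 27, 29

(0) 19|_5 = 3·5 + 4 ↦ 3·6 + 4|_6 = 22 ⇒ 21
(1) 21|_6 = 3·6 + 3 ↦ 3·7 + 3|_7 = 24 ⇒ 23
(2) 23|_7 = 3·7 + 2 ↦ 3·8 + 2|_8 = 26 ⇒ 25
(3) 25|_8 = 3·8 + 1 ↦ 3·9 + 1|_9 = 28 ⇒ 27
(4) 27|_9 = 3·9 ↦ 3·10|_10 = 30 ⇒ 29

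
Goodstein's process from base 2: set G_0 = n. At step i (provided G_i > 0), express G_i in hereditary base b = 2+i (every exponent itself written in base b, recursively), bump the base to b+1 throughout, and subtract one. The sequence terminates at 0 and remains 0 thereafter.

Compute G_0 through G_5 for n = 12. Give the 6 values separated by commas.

12 —HB2→ 2^(2 + 1) + 2^2 —bump→ 3^(3 + 1) + 3^3 = 108 —(−1)→ 107
107 —HB3→ 3^(3 + 1) + 2·3^2 + 2·3 + 2 —bump→ 4^(4 + 1) + 2·4^2 + 2·4 + 2 = 1066 —(−1)→ 1065
1065 —HB4→ 4^(4 + 1) + 2·4^2 + 2·4 + 1 —bump→ 5^(5 + 1) + 2·5^2 + 2·5 + 1 = 15686 —(−1)→ 15685
15685 —HB5→ 5^(5 + 1) + 2·5^2 + 2·5 —bump→ 6^(6 + 1) + 2·6^2 + 2·6 = 280020 —(−1)→ 280019
280019 —HB6→ 6^(6 + 1) + 2·6^2 + 6 + 5 —bump→ 7^(7 + 1) + 2·7^2 + 7 + 5 = 5764911 —(−1)→ 5764910

12, 107, 1065, 15685, 280019, 5764910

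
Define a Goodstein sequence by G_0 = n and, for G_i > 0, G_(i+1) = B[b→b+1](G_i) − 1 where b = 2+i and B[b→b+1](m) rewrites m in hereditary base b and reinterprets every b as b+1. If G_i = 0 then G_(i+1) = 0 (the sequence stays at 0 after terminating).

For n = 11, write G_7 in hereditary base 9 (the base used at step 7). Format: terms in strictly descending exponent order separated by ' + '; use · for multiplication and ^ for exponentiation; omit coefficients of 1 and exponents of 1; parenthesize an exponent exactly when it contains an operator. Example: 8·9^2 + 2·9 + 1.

11 —HB2→ 2^(2 + 1) + 2 + 1 —bump→ 3^(3 + 1) + 3 + 1 = 85 —(−1)→ 84
84 —HB3→ 3^(3 + 1) + 3 —bump→ 4^(4 + 1) + 4 = 1028 —(−1)→ 1027
1027 —HB4→ 4^(4 + 1) + 3 —bump→ 5^(5 + 1) + 3 = 15628 —(−1)→ 15627
15627 —HB5→ 5^(5 + 1) + 2 —bump→ 6^(6 + 1) + 2 = 279938 —(−1)→ 279937
279937 —HB6→ 6^(6 + 1) + 1 —bump→ 7^(7 + 1) + 1 = 5764802 —(−1)→ 5764801
5764801 —HB7→ 7^(7 + 1) —bump→ 8^(8 + 1) = 134217728 —(−1)→ 134217727
134217727 —HB8→ 7·8^8 + 7·8^7 + 7·8^6 + 7·8^5 + 7·8^4 + 7·8^3 + 7·8^2 + 7·8 + 7 —bump→ 7·9^9 + 7·9^7 + 7·9^6 + 7·9^5 + 7·9^4 + 7·9^3 + 7·9^2 + 7·9 + 7 = 2749609303 —(−1)→ 2749609302

7·9^9 + 7·9^7 + 7·9^6 + 7·9^5 + 7·9^4 + 7·9^3 + 7·9^2 + 7·9 + 6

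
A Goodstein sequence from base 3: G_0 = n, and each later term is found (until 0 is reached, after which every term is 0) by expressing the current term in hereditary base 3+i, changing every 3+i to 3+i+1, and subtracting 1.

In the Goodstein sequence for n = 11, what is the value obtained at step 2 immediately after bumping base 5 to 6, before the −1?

36

G_0 = 11. HB_3(11) = 3^2 + 2. Bump = 18. G_1 = 17.
G_1 = 17. HB_4(17) = 4^2 + 1. Bump = 26. G_2 = 25.
G_2 = 25. HB_5(25) = 5^2. Bump = 36. G_3 = 35.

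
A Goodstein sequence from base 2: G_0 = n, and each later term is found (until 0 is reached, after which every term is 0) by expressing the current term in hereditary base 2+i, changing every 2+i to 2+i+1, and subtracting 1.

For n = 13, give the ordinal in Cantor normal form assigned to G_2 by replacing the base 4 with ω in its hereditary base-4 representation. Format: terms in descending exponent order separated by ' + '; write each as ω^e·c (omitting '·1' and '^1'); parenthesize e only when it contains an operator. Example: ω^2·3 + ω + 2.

ω^(ω + 1) + ω^3·3 + ω^2·3 + ω·3 + 3

13 —HB2→ 2^(2 + 1) + 2^2 + 1 —bump→ 3^(3 + 1) + 3^3 + 1 = 109 —(−1)→ 108
108 —HB3→ 3^(3 + 1) + 3^3 —bump→ 4^(4 + 1) + 4^4 = 1280 —(−1)→ 1279
1279 —HB4→ 4^(4 + 1) + 3·4^3 + 3·4^2 + 3·4 + 3 —bump→ 5^(5 + 1) + 3·5^3 + 3·5^2 + 3·5 + 3 = 16093 —(−1)→ 16092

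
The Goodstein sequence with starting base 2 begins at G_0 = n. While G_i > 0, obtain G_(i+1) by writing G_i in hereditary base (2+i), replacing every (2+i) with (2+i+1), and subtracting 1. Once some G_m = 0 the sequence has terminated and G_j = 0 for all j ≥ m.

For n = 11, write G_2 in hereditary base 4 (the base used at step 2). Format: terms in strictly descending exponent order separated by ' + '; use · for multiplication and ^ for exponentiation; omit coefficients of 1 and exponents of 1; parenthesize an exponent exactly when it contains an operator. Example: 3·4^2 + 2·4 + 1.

4^(4 + 1) + 3

[0] 11 ≡ 2^(2 + 1) + 2 + 1 (base 2). Lift 3: 85. −1: 84.
[1] 84 ≡ 3^(3 + 1) + 3 (base 3). Lift 4: 1028. −1: 1027.
[2] 1027 ≡ 4^(4 + 1) + 3 (base 4). Lift 5: 15628. −1: 15627.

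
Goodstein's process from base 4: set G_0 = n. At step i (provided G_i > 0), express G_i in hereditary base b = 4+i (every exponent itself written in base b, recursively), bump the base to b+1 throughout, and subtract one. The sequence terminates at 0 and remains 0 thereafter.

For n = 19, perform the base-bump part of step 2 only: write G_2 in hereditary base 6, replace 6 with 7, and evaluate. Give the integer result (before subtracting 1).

50

G_0 = 19. HB_4(19) = 4^2 + 3. Bump = 28. G_1 = 27.
G_1 = 27. HB_5(27) = 5^2 + 2. Bump = 38. G_2 = 37.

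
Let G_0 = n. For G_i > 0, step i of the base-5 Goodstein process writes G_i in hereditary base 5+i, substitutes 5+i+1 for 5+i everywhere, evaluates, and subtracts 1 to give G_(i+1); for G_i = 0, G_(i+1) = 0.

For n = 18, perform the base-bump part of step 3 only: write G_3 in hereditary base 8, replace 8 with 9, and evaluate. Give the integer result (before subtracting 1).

18 —HB5→ 3·5 + 3 —bump→ 3·6 + 3 = 21 —(−1)→ 20
20 —HB6→ 3·6 + 2 —bump→ 3·7 + 2 = 23 —(−1)→ 22
22 —HB7→ 3·7 + 1 —bump→ 3·8 + 1 = 25 —(−1)→ 24
24 —HB8→ 3·8 —bump→ 3·9 = 27 —(−1)→ 26

27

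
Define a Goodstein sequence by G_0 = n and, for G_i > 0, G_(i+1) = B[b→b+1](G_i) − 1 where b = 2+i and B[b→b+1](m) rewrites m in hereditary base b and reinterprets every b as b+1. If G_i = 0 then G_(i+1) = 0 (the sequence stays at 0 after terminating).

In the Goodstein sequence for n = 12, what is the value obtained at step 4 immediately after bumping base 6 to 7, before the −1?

i=0: 12 = 2^(2 + 1) + 2^2 (b=2); 2→3: 3^(3 + 1) + 3^3 = 108; 108−1 = 107
i=1: 107 = 3^(3 + 1) + 2·3^2 + 2·3 + 2 (b=3); 3→4: 4^(4 + 1) + 2·4^2 + 2·4 + 2 = 1066; 1066−1 = 1065
i=2: 1065 = 4^(4 + 1) + 2·4^2 + 2·4 + 1 (b=4); 4→5: 5^(5 + 1) + 2·5^2 + 2·5 + 1 = 15686; 15686−1 = 15685
i=3: 15685 = 5^(5 + 1) + 2·5^2 + 2·5 (b=5); 5→6: 6^(6 + 1) + 2·6^2 + 2·6 = 280020; 280020−1 = 280019
i=4: 280019 = 6^(6 + 1) + 2·6^2 + 6 + 5 (b=6); 6→7: 7^(7 + 1) + 2·7^2 + 7 + 5 = 5764911; 5764911−1 = 5764910

5764911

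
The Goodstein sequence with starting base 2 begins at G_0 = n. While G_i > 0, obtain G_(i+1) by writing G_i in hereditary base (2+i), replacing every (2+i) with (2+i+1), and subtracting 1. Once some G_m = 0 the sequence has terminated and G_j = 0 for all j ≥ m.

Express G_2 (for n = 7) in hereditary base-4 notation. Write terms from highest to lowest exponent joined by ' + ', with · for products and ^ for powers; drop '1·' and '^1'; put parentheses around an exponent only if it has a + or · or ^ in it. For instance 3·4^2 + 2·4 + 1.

[0] 7 ≡ 2^2 + 2 + 1 (base 2). Lift 3: 31. −1: 30.
[1] 30 ≡ 3^3 + 3 (base 3). Lift 4: 260. −1: 259.
[2] 259 ≡ 4^4 + 3 (base 4). Lift 5: 3128. −1: 3127.

4^4 + 3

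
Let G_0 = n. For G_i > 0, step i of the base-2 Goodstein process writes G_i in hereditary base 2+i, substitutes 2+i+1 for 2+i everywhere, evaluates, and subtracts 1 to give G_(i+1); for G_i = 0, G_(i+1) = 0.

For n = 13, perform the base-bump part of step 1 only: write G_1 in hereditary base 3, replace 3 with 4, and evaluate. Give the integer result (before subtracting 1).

G_0=13  [base 2] 2^(2 + 1) + 2^2 + 1  →[2↦3]→  3^(3 + 1) + 3^3 + 1 = 109  −1 ⇒ G_1=108
G_1=108  [base 3] 3^(3 + 1) + 3^3  →[3↦4]→  4^(4 + 1) + 4^4 = 1280  −1 ⇒ G_2=1279

1280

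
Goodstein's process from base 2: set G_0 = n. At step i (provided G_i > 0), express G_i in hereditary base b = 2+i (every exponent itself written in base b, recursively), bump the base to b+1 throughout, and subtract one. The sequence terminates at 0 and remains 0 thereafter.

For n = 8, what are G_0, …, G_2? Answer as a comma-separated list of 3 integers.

base 2: 8 = 2^(2 + 1); at 3: 3^(3 + 1) = 81; next = 80
base 3: 80 = 2·3^3 + 2·3^2 + 2·3 + 2; at 4: 2·4^4 + 2·4^2 + 2·4 + 2 = 554; next = 553

8, 80, 553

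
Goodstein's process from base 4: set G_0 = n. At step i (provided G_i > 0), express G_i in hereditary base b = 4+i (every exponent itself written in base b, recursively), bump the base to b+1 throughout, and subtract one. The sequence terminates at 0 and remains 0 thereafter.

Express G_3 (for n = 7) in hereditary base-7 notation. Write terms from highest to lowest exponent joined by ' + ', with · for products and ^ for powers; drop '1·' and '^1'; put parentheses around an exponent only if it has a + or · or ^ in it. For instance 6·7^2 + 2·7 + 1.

(0) 7|_4 = 4 + 3 ↦ 5 + 3|_5 = 8 ⇒ 7
(1) 7|_5 = 5 + 2 ↦ 6 + 2|_6 = 8 ⇒ 7
(2) 7|_6 = 6 + 1 ↦ 7 + 1|_7 = 8 ⇒ 7

7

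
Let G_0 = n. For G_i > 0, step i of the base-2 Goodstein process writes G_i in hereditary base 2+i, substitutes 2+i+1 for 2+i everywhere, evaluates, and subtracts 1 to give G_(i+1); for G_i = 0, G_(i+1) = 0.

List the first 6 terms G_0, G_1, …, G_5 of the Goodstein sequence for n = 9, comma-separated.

base 2: 9 = 2^(2 + 1) + 1; at 3: 3^(3 + 1) + 1 = 82; next = 81
base 3: 81 = 3^(3 + 1); at 4: 4^(4 + 1) = 1024; next = 1023
base 4: 1023 = 3·4^4 + 3·4^3 + 3·4^2 + 3·4 + 3; at 5: 3·5^5 + 3·5^3 + 3·5^2 + 3·5 + 3 = 9843; next = 9842
base 5: 9842 = 3·5^5 + 3·5^3 + 3·5^2 + 3·5 + 2; at 6: 3·6^6 + 3·6^3 + 3·6^2 + 3·6 + 2 = 140744; next = 140743
base 6: 140743 = 3·6^6 + 3·6^3 + 3·6^2 + 3·6 + 1; at 7: 3·7^7 + 3·7^3 + 3·7^2 + 3·7 + 1 = 2471827; next = 2471826

9, 81, 1023, 9842, 140743, 2471826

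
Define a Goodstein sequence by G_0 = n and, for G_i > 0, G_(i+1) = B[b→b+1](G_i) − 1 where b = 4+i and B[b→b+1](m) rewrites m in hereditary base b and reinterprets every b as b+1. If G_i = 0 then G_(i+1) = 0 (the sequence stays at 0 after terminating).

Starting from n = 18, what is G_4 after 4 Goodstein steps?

i=0: 18 = 4^2 + 2 (b=4); 4→5: 5^2 + 2 = 27; 27−1 = 26
i=1: 26 = 5^2 + 1 (b=5); 5→6: 6^2 + 1 = 37; 37−1 = 36
i=2: 36 = 6^2 (b=6); 6→7: 7^2 = 49; 49−1 = 48
i=3: 48 = 6·7 + 6 (b=7); 7→8: 6·8 + 6 = 54; 54−1 = 53

53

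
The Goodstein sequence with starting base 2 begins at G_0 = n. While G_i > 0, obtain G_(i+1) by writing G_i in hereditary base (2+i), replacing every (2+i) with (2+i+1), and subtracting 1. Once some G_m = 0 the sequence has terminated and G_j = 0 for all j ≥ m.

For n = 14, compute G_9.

3138429262496

i=0: 14 = 2^(2 + 1) + 2^2 + 2 (b=2); 2→3: 3^(3 + 1) + 3^3 + 3 = 111; 111−1 = 110
i=1: 110 = 3^(3 + 1) + 3^3 + 2 (b=3); 3→4: 4^(4 + 1) + 4^4 + 2 = 1282; 1282−1 = 1281
i=2: 1281 = 4^(4 + 1) + 4^4 + 1 (b=4); 4→5: 5^(5 + 1) + 5^5 + 1 = 18751; 18751−1 = 18750
i=3: 18750 = 5^(5 + 1) + 5^5 (b=5); 5→6: 6^(6 + 1) + 6^6 = 326592; 326592−1 = 326591
i=4: 326591 = 6^(6 + 1) + 5·6^5 + 5·6^4 + 5·6^3 + 5·6^2 + 5·6 + 5 (b=6); 6→7: 7^(7 + 1) + 5·7^5 + 5·7^4 + 5·7^3 + 5·7^2 + 5·7 + 5 = 5862841; 5862841−1 = 5862840
i=5: 5862840 = 7^(7 + 1) + 5·7^5 + 5·7^4 + 5·7^3 + 5·7^2 + 5·7 + 4 (b=7); 7→8: 8^(8 + 1) + 5·8^5 + 5·8^4 + 5·8^3 + 5·8^2 + 5·8 + 4 = 134404972; 134404972−1 = 134404971
i=6: 134404971 = 8^(8 + 1) + 5·8^5 + 5·8^4 + 5·8^3 + 5·8^2 + 5·8 + 3 (b=8); 8→9: 9^(9 + 1) + 5·9^5 + 5·9^4 + 5·9^3 + 5·9^2 + 5·9 + 3 = 3487116549; 3487116549−1 = 3487116548
i=7: 3487116548 = 9^(9 + 1) + 5·9^5 + 5·9^4 + 5·9^3 + 5·9^2 + 5·9 + 2 (b=9); 9→10: 10^(10 + 1) + 5·10^5 + 5·10^4 + 5·10^3 + 5·10^2 + 5·10 + 2 = 100000555552; 100000555552−1 = 100000555551
i=8: 100000555551 = 10^(10 + 1) + 5·10^5 + 5·10^4 + 5·10^3 + 5·10^2 + 5·10 + 1 (b=10); 10→11: 11^(11 + 1) + 5·11^5 + 5·11^4 + 5·11^3 + 5·11^2 + 5·11 + 1 = 3138429262497; 3138429262497−1 = 3138429262496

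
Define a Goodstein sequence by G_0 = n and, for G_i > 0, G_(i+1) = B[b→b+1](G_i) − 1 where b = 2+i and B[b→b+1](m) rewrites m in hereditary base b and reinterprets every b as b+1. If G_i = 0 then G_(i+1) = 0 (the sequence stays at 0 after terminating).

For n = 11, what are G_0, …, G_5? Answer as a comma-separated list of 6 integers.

i=0: 11 = 2^(2 + 1) + 2 + 1 (b=2); 2→3: 3^(3 + 1) + 3 + 1 = 85; 85−1 = 84
i=1: 84 = 3^(3 + 1) + 3 (b=3); 3→4: 4^(4 + 1) + 4 = 1028; 1028−1 = 1027
i=2: 1027 = 4^(4 + 1) + 3 (b=4); 4→5: 5^(5 + 1) + 3 = 15628; 15628−1 = 15627
i=3: 15627 = 5^(5 + 1) + 2 (b=5); 5→6: 6^(6 + 1) + 2 = 279938; 279938−1 = 279937
i=4: 279937 = 6^(6 + 1) + 1 (b=6); 6→7: 7^(7 + 1) + 1 = 5764802; 5764802−1 = 5764801

11, 84, 1027, 15627, 279937, 5764801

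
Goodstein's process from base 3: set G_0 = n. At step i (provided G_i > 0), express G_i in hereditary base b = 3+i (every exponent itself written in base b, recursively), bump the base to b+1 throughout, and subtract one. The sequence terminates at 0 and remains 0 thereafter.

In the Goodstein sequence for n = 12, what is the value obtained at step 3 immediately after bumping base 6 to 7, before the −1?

50

i=0: 12 = 3^2 + 3 (b=3); 3→4: 4^2 + 4 = 20; 20−1 = 19
i=1: 19 = 4^2 + 3 (b=4); 4→5: 5^2 + 3 = 28; 28−1 = 27
i=2: 27 = 5^2 + 2 (b=5); 5→6: 6^2 + 2 = 38; 38−1 = 37
i=3: 37 = 6^2 + 1 (b=6); 6→7: 7^2 + 1 = 50; 50−1 = 49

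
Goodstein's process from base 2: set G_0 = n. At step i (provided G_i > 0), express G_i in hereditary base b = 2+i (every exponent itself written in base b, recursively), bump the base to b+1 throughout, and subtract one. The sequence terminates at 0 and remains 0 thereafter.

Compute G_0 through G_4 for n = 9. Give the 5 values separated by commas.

step 0: 9 = 2^(2 + 1) + 1; sub 3 for 2: 3^(3 + 1) + 1; = 82; G_1 = 82−1 = 81
step 1: 81 = 3^(3 + 1); sub 4 for 3: 4^(4 + 1); = 1024; G_2 = 1024−1 = 1023
step 2: 1023 = 3·4^4 + 3·4^3 + 3·4^2 + 3·4 + 3; sub 5 for 4: 3·5^5 + 3·5^3 + 3·5^2 + 3·5 + 3; = 9843; G_3 = 9843−1 = 9842
step 3: 9842 = 3·5^5 + 3·5^3 + 3·5^2 + 3·5 + 2; sub 6 for 5: 3·6^6 + 3·6^3 + 3·6^2 + 3·6 + 2; = 140744; G_4 = 140744−1 = 140743

9, 81, 1023, 9842, 140743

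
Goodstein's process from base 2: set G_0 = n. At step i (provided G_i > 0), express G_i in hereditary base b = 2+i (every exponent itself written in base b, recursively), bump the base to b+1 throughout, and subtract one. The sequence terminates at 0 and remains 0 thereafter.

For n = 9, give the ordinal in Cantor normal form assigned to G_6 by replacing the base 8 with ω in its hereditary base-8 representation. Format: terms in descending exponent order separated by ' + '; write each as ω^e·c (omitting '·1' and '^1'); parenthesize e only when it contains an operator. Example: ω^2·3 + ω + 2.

step 0: 9 = 2^(2 + 1) + 1; sub 3 for 2: 3^(3 + 1) + 1; = 82; G_1 = 82−1 = 81
step 1: 81 = 3^(3 + 1); sub 4 for 3: 4^(4 + 1); = 1024; G_2 = 1024−1 = 1023
step 2: 1023 = 3·4^4 + 3·4^3 + 3·4^2 + 3·4 + 3; sub 5 for 4: 3·5^5 + 3·5^3 + 3·5^2 + 3·5 + 3; = 9843; G_3 = 9843−1 = 9842
step 3: 9842 = 3·5^5 + 3·5^3 + 3·5^2 + 3·5 + 2; sub 6 for 5: 3·6^6 + 3·6^3 + 3·6^2 + 3·6 + 2; = 140744; G_4 = 140744−1 = 140743
step 4: 140743 = 3·6^6 + 3·6^3 + 3·6^2 + 3·6 + 1; sub 7 for 6: 3·7^7 + 3·7^3 + 3·7^2 + 3·7 + 1; = 2471827; G_5 = 2471827−1 = 2471826
step 5: 2471826 = 3·7^7 + 3·7^3 + 3·7^2 + 3·7; sub 8 for 7: 3·8^8 + 3·8^3 + 3·8^2 + 3·8; = 50333400; G_6 = 50333400−1 = 50333399
step 6: 50333399 = 3·8^8 + 3·8^3 + 3·8^2 + 2·8 + 7; sub 9 for 8: 3·9^9 + 3·9^3 + 3·9^2 + 2·9 + 7; = 1162263922; G_7 = 1162263922−1 = 1162263921

ω^ω·3 + ω^3·3 + ω^2·3 + ω·2 + 7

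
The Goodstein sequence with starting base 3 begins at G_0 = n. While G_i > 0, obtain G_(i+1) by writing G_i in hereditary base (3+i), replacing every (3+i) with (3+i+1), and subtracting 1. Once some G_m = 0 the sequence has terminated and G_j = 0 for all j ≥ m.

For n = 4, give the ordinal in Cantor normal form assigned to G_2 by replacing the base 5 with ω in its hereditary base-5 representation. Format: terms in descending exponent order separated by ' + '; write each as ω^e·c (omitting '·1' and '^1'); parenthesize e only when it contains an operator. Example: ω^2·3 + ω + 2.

4

(0) 4|_3 = 3 + 1 ↦ 4 + 1|_4 = 5 ⇒ 4
(1) 4|_4 = 4 ↦ 5|_5 = 5 ⇒ 4
(2) 4|_5 = 4 ↦ 4|_6 = 4 ⇒ 3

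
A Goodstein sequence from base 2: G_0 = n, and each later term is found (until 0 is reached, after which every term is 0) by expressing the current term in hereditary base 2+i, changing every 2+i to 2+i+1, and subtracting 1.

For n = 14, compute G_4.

326591

step 0: 14 = 2^(2 + 1) + 2^2 + 2; sub 3 for 2: 3^(3 + 1) + 3^3 + 3; = 111; G_1 = 111−1 = 110
step 1: 110 = 3^(3 + 1) + 3^3 + 2; sub 4 for 3: 4^(4 + 1) + 4^4 + 2; = 1282; G_2 = 1282−1 = 1281
step 2: 1281 = 4^(4 + 1) + 4^4 + 1; sub 5 for 4: 5^(5 + 1) + 5^5 + 1; = 18751; G_3 = 18751−1 = 18750
step 3: 18750 = 5^(5 + 1) + 5^5; sub 6 for 5: 6^(6 + 1) + 6^6; = 326592; G_4 = 326592−1 = 326591
step 4: 326591 = 6^(6 + 1) + 5·6^5 + 5·6^4 + 5·6^3 + 5·6^2 + 5·6 + 5; sub 7 for 6: 7^(7 + 1) + 5·7^5 + 5·7^4 + 5·7^3 + 5·7^2 + 5·7 + 5; = 5862841; G_5 = 5862841−1 = 5862840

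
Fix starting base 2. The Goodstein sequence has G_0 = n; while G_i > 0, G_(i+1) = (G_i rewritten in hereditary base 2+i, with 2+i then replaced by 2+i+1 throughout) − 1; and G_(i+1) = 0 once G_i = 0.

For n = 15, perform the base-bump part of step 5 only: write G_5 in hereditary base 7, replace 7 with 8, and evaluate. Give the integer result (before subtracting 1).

[0] 15 ≡ 2^(2 + 1) + 2^2 + 2 + 1 (base 2). Lift 3: 112. −1: 111.
[1] 111 ≡ 3^(3 + 1) + 3^3 + 3 (base 3). Lift 4: 1284. −1: 1283.
[2] 1283 ≡ 4^(4 + 1) + 4^4 + 3 (base 4). Lift 5: 18753. −1: 18752.
[3] 18752 ≡ 5^(5 + 1) + 5^5 + 2 (base 5). Lift 6: 326594. −1: 326593.
[4] 326593 ≡ 6^(6 + 1) + 6^6 + 1 (base 6). Lift 7: 6588345. −1: 6588344.

150994944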